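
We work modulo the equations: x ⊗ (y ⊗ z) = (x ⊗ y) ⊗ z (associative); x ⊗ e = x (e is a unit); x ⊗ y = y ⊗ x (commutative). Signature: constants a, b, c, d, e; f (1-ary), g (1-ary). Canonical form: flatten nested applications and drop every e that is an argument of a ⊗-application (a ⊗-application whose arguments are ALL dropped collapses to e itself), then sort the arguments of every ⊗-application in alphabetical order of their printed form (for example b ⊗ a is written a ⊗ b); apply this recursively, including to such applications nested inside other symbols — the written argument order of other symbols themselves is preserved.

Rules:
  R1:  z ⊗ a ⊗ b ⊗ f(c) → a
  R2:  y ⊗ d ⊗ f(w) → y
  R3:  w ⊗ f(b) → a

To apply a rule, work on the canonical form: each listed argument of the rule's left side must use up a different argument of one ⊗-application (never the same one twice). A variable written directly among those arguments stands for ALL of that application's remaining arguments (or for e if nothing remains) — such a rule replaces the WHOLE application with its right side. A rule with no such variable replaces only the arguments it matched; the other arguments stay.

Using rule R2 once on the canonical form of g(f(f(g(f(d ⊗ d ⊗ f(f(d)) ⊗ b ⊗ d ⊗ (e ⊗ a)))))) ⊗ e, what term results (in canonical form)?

Answer: g(f(f(g(f(a ⊗ b ⊗ d ⊗ d)))))

Derivation:
Canonical form:  g(f(f(g(f(a ⊗ b ⊗ d ⊗ d ⊗ d ⊗ f(f(d)))))))
R2 matches:  uses d, f(f(d));  w := f(d), y := a ⊗ b ⊗ d ⊗ d
Every leftover argument binds to the variable; the entire application is replaced.
Result:  g(f(f(g(f(a ⊗ b ⊗ d ⊗ d)))))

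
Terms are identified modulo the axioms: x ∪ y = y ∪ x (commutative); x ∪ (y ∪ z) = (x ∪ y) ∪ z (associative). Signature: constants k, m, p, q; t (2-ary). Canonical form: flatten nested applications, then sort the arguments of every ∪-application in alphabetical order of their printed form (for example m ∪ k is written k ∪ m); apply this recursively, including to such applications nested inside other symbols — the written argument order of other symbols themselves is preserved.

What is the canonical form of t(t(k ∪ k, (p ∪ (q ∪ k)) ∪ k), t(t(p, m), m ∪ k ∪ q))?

Answer: t(t(k ∪ k, k ∪ k ∪ p ∪ q), t(t(p, m), k ∪ m ∪ q))

Derivation:
Work inside:  (p ∪ (q ∪ k)) ∪ k
Merge nested applications:  p ∪ q ∪ k ∪ k
Sort arguments:  k ∪ k ∪ p ∪ q
Rebuild:  t(t(k ∪ k, k ∪ k ∪ p ∪ q), t(t(p, m), k ∪ m ∪ q))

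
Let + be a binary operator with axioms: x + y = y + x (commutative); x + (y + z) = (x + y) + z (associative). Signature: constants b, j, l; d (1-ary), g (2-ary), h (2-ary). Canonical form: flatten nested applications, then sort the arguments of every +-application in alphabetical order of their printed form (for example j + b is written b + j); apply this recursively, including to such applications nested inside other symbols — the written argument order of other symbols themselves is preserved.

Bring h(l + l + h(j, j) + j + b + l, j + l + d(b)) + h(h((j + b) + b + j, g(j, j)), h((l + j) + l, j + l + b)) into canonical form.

Answer: h(b + h(j, j) + j + l + l + l, d(b) + j + l) + h(h(b + b + j + j, g(j, j)), h(j + l + l, b + j + l))

Derivation:
Inside:  h(l + l + h(j, j) + j + b + l, j + l + d(b))  →  h(b + h(j, j) + j + l + l + l, d(b) + j + l)
Simplify inside:  h(h((j + b) + b + j, g(j, j)), h((l + j) + l, j + l + b))  →  h(h(b + b + j + j, g(j, j)), h(j + l + l, b + j + l))
Sort arguments:  h(b + h(j, j) + j + l + l + l, d(b) + j + l) + h(h(b + b + j + j, g(j, j)), h(j + l + l, b + j + l))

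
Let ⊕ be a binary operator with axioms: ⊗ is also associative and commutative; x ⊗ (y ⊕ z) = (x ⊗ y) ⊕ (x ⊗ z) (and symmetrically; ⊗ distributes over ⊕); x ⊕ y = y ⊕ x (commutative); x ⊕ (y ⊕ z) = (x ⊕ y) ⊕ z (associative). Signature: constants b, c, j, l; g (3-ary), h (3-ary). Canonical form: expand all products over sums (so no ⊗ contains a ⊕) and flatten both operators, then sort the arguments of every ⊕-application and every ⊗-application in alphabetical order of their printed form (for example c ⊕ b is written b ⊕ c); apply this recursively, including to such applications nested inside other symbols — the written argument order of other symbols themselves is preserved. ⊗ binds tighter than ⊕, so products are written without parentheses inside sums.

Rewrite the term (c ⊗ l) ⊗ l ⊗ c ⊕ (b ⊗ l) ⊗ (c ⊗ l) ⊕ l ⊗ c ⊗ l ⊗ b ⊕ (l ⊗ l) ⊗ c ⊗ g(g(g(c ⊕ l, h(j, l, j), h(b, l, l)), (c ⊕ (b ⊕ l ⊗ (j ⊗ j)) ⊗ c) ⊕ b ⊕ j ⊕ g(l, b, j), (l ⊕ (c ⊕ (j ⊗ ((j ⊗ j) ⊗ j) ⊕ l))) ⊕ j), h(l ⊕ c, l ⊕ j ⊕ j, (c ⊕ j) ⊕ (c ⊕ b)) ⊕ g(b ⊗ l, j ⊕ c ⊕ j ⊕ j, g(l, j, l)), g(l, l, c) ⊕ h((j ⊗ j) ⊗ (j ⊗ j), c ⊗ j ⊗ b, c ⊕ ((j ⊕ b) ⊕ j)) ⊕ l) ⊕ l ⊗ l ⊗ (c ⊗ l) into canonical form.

Expand:  c ⊗ c ⊗ l ⊗ l ⊕ b ⊗ c ⊗ l ⊗ l ⊕ b ⊗ c ⊗ l ⊗ l ⊕ c ⊗ g(g(g(c ⊕ l, h(j, l, j), h(b, l, l)), b ⊕ b ⊗ c ⊕ c ⊕ c ⊗ j ⊗ j ⊗ l ⊕ g(l, b, j) ⊕ j, c ⊕ j ⊕ j ⊗ j ⊗ j ⊗ j ⊕ l ⊕ l), g(b ⊗ l, c ⊕ j ⊕ j ⊕ j, g(l, j, l)) ⊕ h(c ⊕ l, j ⊕ j ⊕ l, b ⊕ c ⊕ c ⊕ j), g(l, l, c) ⊕ h(j ⊗ j ⊗ j ⊗ j, b ⊗ c ⊗ j, b ⊕ c ⊕ j ⊕ j) ⊕ l) ⊗ l ⊗ l ⊕ c ⊗ l ⊗ l ⊗ l
Sort:  b ⊗ c ⊗ l ⊗ l ⊕ b ⊗ c ⊗ l ⊗ l ⊕ c ⊗ c ⊗ l ⊗ l ⊕ c ⊗ g(g(g(c ⊕ l, h(j, l, j), h(b, l, l)), b ⊕ b ⊗ c ⊕ c ⊕ c ⊗ j ⊗ j ⊗ l ⊕ g(l, b, j) ⊕ j, c ⊕ j ⊕ j ⊗ j ⊗ j ⊗ j ⊕ l ⊕ l), g(b ⊗ l, c ⊕ j ⊕ j ⊕ j, g(l, j, l)) ⊕ h(c ⊕ l, j ⊕ j ⊕ l, b ⊕ c ⊕ c ⊕ j), g(l, l, c) ⊕ h(j ⊗ j ⊗ j ⊗ j, b ⊗ c ⊗ j, b ⊕ c ⊕ j ⊕ j) ⊕ l) ⊗ l ⊗ l ⊕ c ⊗ l ⊗ l ⊗ l

Answer: b ⊗ c ⊗ l ⊗ l ⊕ b ⊗ c ⊗ l ⊗ l ⊕ c ⊗ c ⊗ l ⊗ l ⊕ c ⊗ g(g(g(c ⊕ l, h(j, l, j), h(b, l, l)), b ⊕ b ⊗ c ⊕ c ⊕ c ⊗ j ⊗ j ⊗ l ⊕ g(l, b, j) ⊕ j, c ⊕ j ⊕ j ⊗ j ⊗ j ⊗ j ⊕ l ⊕ l), g(b ⊗ l, c ⊕ j ⊕ j ⊕ j, g(l, j, l)) ⊕ h(c ⊕ l, j ⊕ j ⊕ l, b ⊕ c ⊕ c ⊕ j), g(l, l, c) ⊕ h(j ⊗ j ⊗ j ⊗ j, b ⊗ c ⊗ j, b ⊕ c ⊕ j ⊕ j) ⊕ l) ⊗ l ⊗ l ⊕ c ⊗ l ⊗ l ⊗ l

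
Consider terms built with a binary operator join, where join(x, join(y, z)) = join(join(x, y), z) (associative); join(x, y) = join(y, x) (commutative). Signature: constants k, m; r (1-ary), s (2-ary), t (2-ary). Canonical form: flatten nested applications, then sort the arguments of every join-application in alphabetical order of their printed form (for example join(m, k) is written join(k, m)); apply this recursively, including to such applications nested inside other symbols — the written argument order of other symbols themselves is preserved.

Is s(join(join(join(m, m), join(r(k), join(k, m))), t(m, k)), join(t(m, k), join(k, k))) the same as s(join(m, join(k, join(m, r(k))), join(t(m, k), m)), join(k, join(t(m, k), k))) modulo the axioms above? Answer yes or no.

Answer: yes — both canonical forms are s(join(k, m, m, m, r(k), t(m, k)), join(k, k, t(m, k)))

Derivation:
Left:  s(join(join(join(m, m), join(r(k), join(k, m))), t(m, k)), join(t(m, k), join(k, k)))
  Descend into:  join(join(join(m, m), join(r(k), join(k, m))), t(m, k))
  Merge nested applications:  join(m, m, r(k), k, m, t(m, k))
  Sort:  join(k, m, m, m, r(k), t(m, k))
  Rebuild:  s(join(k, m, m, m, r(k), t(m, k)), join(k, k, t(m, k)))
Right:  s(join(m, join(k, join(m, r(k))), join(t(m, k), m)), join(k, join(t(m, k), k)))
  Work inside:  join(m, join(k, join(m, r(k))), join(t(m, k), m))
  Merge nested applications:  join(m, k, m, r(k), t(m, k), m)
  Sort arguments:  join(k, m, m, m, r(k), t(m, k))
  Rebuild:  s(join(k, m, m, m, r(k), t(m, k)), join(k, k, t(m, k)))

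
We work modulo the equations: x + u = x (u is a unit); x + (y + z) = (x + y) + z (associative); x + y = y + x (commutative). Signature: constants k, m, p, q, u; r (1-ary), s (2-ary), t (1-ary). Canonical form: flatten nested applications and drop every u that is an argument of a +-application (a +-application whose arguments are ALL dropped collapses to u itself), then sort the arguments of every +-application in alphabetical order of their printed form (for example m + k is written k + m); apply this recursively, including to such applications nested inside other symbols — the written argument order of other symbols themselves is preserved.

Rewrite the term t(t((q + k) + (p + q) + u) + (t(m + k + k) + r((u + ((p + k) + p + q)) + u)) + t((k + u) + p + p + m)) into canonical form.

Answer: t(r(k + p + p + q) + t(k + k + m) + t(k + m + p + p) + t(k + p + q + q))

Derivation:
Focus inside:  t((q + k) + (p + q) + u) + (t(m + k + k) + r((u + ((p + k) + p + q)) + u)) + t((k + u) + p + p + m)
Un-nest:  t((q + k) + (p + q) + u) + t(m + k + k) + r((u + ((p + k) + p + q)) + u) + t((k + u) + p + p + m)
Canonicalize subterm:  t((q + k) + (p + q) + u)  →  t(k + p + q + q)
Simplify inside:  t(m + k + k)  →  t(k + k + m)
Canonicalize subterm:  r((u + ((p + k) + p + q)) + u)  →  r(k + p + p + q)
Order the arguments:  r(k + p + p + q) + t(k + k + m) + t(k + m + p + p) + t(k + p + q + q)
Put back:  t(r(k + p + p + q) + t(k + k + m) + t(k + m + p + p) + t(k + p + q + q))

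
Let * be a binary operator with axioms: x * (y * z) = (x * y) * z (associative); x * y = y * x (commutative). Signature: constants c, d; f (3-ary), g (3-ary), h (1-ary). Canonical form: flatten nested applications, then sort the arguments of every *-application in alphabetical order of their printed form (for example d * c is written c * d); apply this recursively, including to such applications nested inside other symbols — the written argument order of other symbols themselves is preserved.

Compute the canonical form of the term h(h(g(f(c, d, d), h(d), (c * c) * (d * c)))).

Answer: h(h(g(f(c, d, d), h(d), c * c * c * d)))

Derivation:
Focus inside:  (c * c) * (d * c)
Merge nested applications:  c * c * d * c
Order the arguments:  c * c * c * d
Put back:  h(h(g(f(c, d, d), h(d), c * c * c * d)))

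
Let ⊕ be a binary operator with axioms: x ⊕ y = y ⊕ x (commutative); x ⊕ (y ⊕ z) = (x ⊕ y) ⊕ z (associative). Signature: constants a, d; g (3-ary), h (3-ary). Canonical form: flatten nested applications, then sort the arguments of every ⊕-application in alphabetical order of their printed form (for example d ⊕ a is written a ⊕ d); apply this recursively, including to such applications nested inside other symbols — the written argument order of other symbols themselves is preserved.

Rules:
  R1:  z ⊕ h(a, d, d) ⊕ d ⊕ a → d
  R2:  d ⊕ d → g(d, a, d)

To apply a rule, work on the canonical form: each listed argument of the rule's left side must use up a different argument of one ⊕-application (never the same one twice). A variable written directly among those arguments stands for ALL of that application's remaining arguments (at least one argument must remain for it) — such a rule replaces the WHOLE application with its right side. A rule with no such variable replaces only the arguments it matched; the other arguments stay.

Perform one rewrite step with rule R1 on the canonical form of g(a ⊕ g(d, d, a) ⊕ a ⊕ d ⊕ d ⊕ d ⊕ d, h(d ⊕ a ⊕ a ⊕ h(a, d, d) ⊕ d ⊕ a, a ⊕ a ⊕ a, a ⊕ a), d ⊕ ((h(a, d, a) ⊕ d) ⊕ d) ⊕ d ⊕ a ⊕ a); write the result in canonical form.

Answer: g(a ⊕ a ⊕ d ⊕ d ⊕ d ⊕ d ⊕ g(d, d, a), h(d, a ⊕ a ⊕ a, a ⊕ a), a ⊕ a ⊕ d ⊕ d ⊕ d ⊕ d ⊕ h(a, d, a))

Derivation:
Canonical form:  g(a ⊕ a ⊕ d ⊕ d ⊕ d ⊕ d ⊕ g(d, d, a), h(a ⊕ a ⊕ a ⊕ d ⊕ d ⊕ h(a, d, d), a ⊕ a ⊕ a, a ⊕ a), a ⊕ a ⊕ d ⊕ d ⊕ d ⊕ d ⊕ h(a, d, a))
Apply R1:  consuming a, d, h(a, d, d);  z := a ⊕ a ⊕ d
The extension variable absorbs all remaining arguments, so the whole application is rewritten.
Giving:  g(a ⊕ a ⊕ d ⊕ d ⊕ d ⊕ d ⊕ g(d, d, a), h(d, a ⊕ a ⊕ a, a ⊕ a), a ⊕ a ⊕ d ⊕ d ⊕ d ⊕ d ⊕ h(a, d, a))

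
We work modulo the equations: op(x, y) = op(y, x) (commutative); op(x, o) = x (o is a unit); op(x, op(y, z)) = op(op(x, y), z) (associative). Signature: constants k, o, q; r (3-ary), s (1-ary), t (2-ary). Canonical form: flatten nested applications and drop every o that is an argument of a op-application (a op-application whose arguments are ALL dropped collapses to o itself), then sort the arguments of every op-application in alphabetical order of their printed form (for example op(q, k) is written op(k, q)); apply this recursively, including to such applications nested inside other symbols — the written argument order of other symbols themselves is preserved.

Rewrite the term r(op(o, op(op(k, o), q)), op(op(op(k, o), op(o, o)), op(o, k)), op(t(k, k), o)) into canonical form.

Focus inside:  op(op(op(k, o), op(o, o)), op(o, k))
Merge nested applications:  op(k, o, o, o, o, k)
Units out:  drop o (×4)
Sort arguments:  op(k, k)
Rebuild:  r(op(k, q), op(k, k), t(k, k))

Answer: r(op(k, q), op(k, k), t(k, k))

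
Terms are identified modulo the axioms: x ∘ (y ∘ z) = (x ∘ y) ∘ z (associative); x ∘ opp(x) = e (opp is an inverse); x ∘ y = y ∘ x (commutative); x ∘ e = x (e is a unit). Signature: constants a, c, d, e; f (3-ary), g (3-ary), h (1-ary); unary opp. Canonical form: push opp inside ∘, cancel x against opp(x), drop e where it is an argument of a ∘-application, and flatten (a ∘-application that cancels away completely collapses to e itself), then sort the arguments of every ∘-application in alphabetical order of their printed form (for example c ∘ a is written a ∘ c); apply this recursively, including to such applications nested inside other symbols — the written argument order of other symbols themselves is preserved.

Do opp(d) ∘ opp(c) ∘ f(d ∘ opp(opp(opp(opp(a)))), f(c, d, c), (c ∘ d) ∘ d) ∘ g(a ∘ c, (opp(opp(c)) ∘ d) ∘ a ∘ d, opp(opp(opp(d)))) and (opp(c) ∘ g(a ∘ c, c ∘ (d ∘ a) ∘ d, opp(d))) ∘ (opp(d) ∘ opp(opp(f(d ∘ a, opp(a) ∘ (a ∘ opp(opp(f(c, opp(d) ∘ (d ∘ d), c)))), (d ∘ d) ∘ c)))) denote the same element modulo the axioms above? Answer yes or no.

Answer: yes — both canonical forms are f(a ∘ d, f(c, d, c), c ∘ d ∘ d) ∘ g(a ∘ c, a ∘ c ∘ d ∘ d, opp(d)) ∘ opp(c) ∘ opp(d)

Derivation:
Left:  opp(d) ∘ opp(c) ∘ f(d ∘ opp(opp(opp(opp(a)))), f(c, d, c), (c ∘ d) ∘ d) ∘ g(a ∘ c, (opp(opp(c)) ∘ d) ∘ a ∘ d, opp(opp(opp(d))))
  Push opp inside:  distribute opp over ∘ and collapse double opp
  Combine occurrences:  opp(d) ∘ opp(c) ∘ f(a ∘ d, f(c, d, c), c ∘ d ∘ d) ∘ g(a ∘ c, a ∘ c ∘ d ∘ d, opp(d))
  Sort:  f(a ∘ d, f(c, d, c), c ∘ d ∘ d) ∘ g(a ∘ c, a ∘ c ∘ d ∘ d, opp(d)) ∘ opp(c) ∘ opp(d)
Right:  (opp(c) ∘ g(a ∘ c, c ∘ (d ∘ a) ∘ d, opp(d))) ∘ (opp(d) ∘ opp(opp(f(d ∘ a, opp(a) ∘ (a ∘ opp(opp(f(c, opp(d) ∘ (d ∘ d), c)))), (d ∘ d) ∘ c))))
  Push opp inside:  distribute opp over ∘ and collapse double opp
  Combine occurrences:  opp(c) ∘ g(a ∘ c, a ∘ c ∘ d ∘ d, opp(d)) ∘ opp(d) ∘ f(a ∘ d, f(c, d, c), c ∘ d ∘ d)
  Sort arguments:  f(a ∘ d, f(c, d, c), c ∘ d ∘ d) ∘ g(a ∘ c, a ∘ c ∘ d ∘ d, opp(d)) ∘ opp(c) ∘ opp(d)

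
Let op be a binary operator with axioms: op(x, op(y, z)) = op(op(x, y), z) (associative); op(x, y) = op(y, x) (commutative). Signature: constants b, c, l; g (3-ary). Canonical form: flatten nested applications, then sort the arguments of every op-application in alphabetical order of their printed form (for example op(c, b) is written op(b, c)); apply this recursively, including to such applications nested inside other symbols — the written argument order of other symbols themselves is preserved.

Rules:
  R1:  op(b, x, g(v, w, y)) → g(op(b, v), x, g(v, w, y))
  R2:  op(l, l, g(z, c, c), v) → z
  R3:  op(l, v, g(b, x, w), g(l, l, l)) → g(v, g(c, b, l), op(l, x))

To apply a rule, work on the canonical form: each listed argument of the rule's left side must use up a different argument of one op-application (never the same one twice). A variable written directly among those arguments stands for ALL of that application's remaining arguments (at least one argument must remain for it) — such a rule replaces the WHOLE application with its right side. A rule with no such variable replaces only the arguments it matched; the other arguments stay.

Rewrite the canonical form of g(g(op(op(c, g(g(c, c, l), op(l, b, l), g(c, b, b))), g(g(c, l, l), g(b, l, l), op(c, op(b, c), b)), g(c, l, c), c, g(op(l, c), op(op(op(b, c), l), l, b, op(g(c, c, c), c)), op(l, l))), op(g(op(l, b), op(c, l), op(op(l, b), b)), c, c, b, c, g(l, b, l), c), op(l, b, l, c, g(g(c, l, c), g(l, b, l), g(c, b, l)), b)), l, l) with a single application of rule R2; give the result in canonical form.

Answer: g(g(op(c, c, g(c, l, c), g(g(c, c, l), op(b, l, l), g(c, b, b)), g(g(c, l, l), g(b, l, l), op(b, b, c, c)), g(op(c, l), c, op(l, l))), op(b, c, c, c, c, g(l, b, l), g(op(b, l), op(c, l), op(b, b, l))), op(b, b, c, g(g(c, l, c), g(l, b, l), g(c, b, l)), l, l)), l, l)

Derivation:
Canonical form:  g(g(op(c, c, g(c, l, c), g(g(c, c, l), op(b, l, l), g(c, b, b)), g(g(c, l, l), g(b, l, l), op(b, b, c, c)), g(op(c, l), op(b, b, c, c, g(c, c, c), l, l), op(l, l))), op(b, c, c, c, c, g(l, b, l), g(op(b, l), op(c, l), op(b, b, l))), op(b, b, c, g(g(c, l, c), g(l, b, l), g(c, b, l)), l, l)), l, l)
R2 matches:  uses g(c, c, c), l, l;  v := op(b, b, c, c), z := c
Every leftover argument binds to the variable; the entire application is replaced.
Result:  g(g(op(c, c, g(c, l, c), g(g(c, c, l), op(b, l, l), g(c, b, b)), g(g(c, l, l), g(b, l, l), op(b, b, c, c)), g(op(c, l), c, op(l, l))), op(b, c, c, c, c, g(l, b, l), g(op(b, l), op(c, l), op(b, b, l))), op(b, b, c, g(g(c, l, c), g(l, b, l), g(c, b, l)), l, l)), l, l)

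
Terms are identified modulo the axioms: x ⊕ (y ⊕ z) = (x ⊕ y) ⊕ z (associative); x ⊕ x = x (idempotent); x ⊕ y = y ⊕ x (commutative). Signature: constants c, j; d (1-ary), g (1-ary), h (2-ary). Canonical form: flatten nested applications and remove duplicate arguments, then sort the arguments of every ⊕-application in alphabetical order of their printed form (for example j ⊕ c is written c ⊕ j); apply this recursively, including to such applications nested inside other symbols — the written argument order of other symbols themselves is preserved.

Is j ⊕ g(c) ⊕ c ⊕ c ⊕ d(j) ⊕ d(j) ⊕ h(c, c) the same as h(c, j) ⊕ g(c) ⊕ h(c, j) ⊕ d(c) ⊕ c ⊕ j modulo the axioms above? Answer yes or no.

Answer: no — c ⊕ d(j) ⊕ g(c) ⊕ h(c, c) ⊕ j vs c ⊕ d(c) ⊕ g(c) ⊕ h(c, j) ⊕ j

Derivation:
Left:  j ⊕ g(c) ⊕ c ⊕ c ⊕ d(j) ⊕ d(j) ⊕ h(c, c)
  Drop duplicates:  drop duplicate c, d(j)
  Order the arguments:  c ⊕ d(j) ⊕ g(c) ⊕ h(c, c) ⊕ j
Right:  h(c, j) ⊕ g(c) ⊕ h(c, j) ⊕ d(c) ⊕ c ⊕ j
  Deduplicate:  drop duplicate h(c, j)
  Order the arguments:  c ⊕ d(c) ⊕ g(c) ⊕ h(c, j) ⊕ j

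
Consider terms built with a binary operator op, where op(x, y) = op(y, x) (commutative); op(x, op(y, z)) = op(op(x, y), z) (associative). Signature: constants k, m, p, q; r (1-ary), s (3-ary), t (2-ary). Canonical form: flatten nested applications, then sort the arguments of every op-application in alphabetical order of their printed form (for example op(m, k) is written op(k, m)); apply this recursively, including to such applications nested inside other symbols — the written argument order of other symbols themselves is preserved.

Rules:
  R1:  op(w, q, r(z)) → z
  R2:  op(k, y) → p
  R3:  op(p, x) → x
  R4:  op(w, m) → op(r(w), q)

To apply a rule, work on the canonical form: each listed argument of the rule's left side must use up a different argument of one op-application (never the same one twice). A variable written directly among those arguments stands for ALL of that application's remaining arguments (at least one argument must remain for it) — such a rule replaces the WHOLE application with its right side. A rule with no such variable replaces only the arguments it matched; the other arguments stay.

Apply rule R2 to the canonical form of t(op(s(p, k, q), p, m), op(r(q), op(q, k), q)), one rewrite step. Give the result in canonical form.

Canonical form:  t(op(m, p, s(p, k, q)), op(k, q, q, r(q)))
R2 matches:  uses k;  y := op(q, q, r(q))
Every leftover argument binds to the variable; the entire application is replaced.
New term:  t(op(m, p, s(p, k, q)), p)

Answer: t(op(m, p, s(p, k, q)), p)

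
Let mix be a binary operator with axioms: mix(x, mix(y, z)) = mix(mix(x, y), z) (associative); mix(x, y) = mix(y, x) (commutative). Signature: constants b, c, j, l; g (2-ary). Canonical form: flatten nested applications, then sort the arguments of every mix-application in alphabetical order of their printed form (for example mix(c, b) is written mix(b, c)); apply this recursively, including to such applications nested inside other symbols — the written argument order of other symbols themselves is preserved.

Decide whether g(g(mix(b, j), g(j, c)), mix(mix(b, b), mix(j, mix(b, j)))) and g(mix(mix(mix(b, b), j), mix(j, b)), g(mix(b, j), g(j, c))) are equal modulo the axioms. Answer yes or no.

Left:  g(g(mix(b, j), g(j, c)), mix(mix(b, b), mix(j, mix(b, j))))
  Descend into:  mix(mix(b, b), mix(j, mix(b, j)))
  Flatten:  mix(b, b, j, b, j)
  Sort arguments:  mix(b, b, b, j, j)
  Rebuild:  g(g(mix(b, j), g(j, c)), mix(b, b, b, j, j))
Right:  g(mix(mix(mix(b, b), j), mix(j, b)), g(mix(b, j), g(j, c)))
  Descend into:  mix(mix(mix(b, b), j), mix(j, b))
  Un-nest:  mix(b, b, j, j, b)
  Sort arguments:  mix(b, b, b, j, j)
  Reassemble:  g(mix(b, b, b, j, j), g(mix(b, j), g(j, c)))

Answer: no — g(g(mix(b, j), g(j, c)), mix(b, b, b, j, j)) vs g(mix(b, b, b, j, j), g(mix(b, j), g(j, c)))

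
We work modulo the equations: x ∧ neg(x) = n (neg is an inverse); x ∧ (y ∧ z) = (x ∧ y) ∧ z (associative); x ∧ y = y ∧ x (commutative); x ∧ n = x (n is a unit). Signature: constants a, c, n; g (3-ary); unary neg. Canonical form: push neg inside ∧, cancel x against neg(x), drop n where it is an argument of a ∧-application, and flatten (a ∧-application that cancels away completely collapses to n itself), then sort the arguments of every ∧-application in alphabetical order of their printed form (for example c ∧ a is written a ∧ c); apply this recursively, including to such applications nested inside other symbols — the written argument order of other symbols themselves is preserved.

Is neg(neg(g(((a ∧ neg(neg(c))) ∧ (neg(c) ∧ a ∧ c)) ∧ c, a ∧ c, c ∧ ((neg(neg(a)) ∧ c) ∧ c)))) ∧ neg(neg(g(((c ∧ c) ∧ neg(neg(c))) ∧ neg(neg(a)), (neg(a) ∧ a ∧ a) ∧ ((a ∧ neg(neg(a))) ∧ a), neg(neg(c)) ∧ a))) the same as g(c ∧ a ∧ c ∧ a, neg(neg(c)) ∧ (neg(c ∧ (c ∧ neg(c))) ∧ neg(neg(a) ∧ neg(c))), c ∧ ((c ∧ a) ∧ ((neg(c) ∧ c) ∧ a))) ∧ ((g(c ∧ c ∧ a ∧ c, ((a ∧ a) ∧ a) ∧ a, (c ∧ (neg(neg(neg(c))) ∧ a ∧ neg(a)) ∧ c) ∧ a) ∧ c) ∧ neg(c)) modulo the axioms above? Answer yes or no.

Answer: no — g(a ∧ a ∧ c ∧ c, a ∧ c, a ∧ c ∧ c ∧ c) ∧ g(a ∧ c ∧ c ∧ c, a ∧ a ∧ a ∧ a, a ∧ c) vs g(a ∧ a ∧ c ∧ c, a ∧ c, a ∧ a ∧ c ∧ c) ∧ g(a ∧ c ∧ c ∧ c, a ∧ a ∧ a ∧ a, a ∧ c)

Derivation:
Left:  neg(neg(g(((a ∧ neg(neg(c))) ∧ (neg(c) ∧ a ∧ c)) ∧ c, a ∧ c, c ∧ ((neg(neg(a)) ∧ c) ∧ c)))) ∧ neg(neg(g(((c ∧ c) ∧ neg(neg(c))) ∧ neg(neg(a)), (neg(a) ∧ a ∧ a) ∧ ((a ∧ neg(neg(a))) ∧ a), neg(neg(c)) ∧ a)))
  Push neg inside:  distribute neg over ∧ and collapse double neg
  Combine occurrences:  g(a ∧ a ∧ c ∧ c, a ∧ c, a ∧ c ∧ c ∧ c) ∧ g(a ∧ c ∧ c ∧ c, a ∧ a ∧ a ∧ a, a ∧ c)
Right:  g(c ∧ a ∧ c ∧ a, neg(neg(c)) ∧ (neg(c ∧ (c ∧ neg(c))) ∧ neg(neg(a) ∧ neg(c))), c ∧ ((c ∧ a) ∧ ((neg(c) ∧ c) ∧ a))) ∧ ((g(c ∧ c ∧ a ∧ c, ((a ∧ a) ∧ a) ∧ a, (c ∧ (neg(neg(neg(c))) ∧ a ∧ neg(a)) ∧ c) ∧ a) ∧ c) ∧ neg(c))
  Push neg inside:  distribute neg over ∧ and collapse double neg
  Cancel inverse pairs:  c cancels
  Combine occurrences:  g(a ∧ a ∧ c ∧ c, a ∧ c, a ∧ a ∧ c ∧ c) ∧ g(a ∧ c ∧ c ∧ c, a ∧ a ∧ a ∧ a, a ∧ c)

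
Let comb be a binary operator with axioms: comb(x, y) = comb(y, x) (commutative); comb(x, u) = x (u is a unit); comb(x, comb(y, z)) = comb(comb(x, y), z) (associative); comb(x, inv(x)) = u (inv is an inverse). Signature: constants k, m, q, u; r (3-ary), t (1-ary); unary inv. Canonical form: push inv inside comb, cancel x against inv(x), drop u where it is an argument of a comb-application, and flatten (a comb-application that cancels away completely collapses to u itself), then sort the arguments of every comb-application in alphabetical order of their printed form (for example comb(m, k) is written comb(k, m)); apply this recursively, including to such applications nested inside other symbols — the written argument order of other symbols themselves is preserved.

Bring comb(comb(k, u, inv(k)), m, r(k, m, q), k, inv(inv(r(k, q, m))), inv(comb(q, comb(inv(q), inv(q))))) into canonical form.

Answer: comb(k, m, q, r(k, m, q), r(k, q, m))

Derivation:
Push inv inside:  distribute inv over comb and collapse double inv
Collect terms:  comb(k, m, r(k, m, q), r(k, q, m), q)
Sort:  comb(k, m, q, r(k, m, q), r(k, q, m))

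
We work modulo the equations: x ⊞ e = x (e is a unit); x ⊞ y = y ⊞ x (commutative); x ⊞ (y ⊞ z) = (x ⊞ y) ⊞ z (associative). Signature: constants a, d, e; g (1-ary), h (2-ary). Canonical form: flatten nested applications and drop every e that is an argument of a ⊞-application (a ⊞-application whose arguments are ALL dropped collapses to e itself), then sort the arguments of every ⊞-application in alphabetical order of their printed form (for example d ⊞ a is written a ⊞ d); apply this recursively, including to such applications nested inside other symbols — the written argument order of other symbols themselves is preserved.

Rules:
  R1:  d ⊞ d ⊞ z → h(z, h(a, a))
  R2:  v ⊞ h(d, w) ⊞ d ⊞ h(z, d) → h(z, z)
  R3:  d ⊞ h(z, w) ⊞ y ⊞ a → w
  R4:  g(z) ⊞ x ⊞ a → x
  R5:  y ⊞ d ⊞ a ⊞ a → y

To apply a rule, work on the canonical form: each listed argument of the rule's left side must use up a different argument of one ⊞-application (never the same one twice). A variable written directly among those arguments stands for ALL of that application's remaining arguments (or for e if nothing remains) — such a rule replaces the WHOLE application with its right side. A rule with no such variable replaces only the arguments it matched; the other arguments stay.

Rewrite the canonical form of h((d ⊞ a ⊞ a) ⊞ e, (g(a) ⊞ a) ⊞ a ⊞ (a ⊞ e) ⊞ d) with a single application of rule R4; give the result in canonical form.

Canonical form:  h(a ⊞ a ⊞ d, a ⊞ a ⊞ a ⊞ d ⊞ g(a))
R4 matches:  uses a, g(a);  x := a ⊞ a ⊞ d, z := a
The variable takes the whole remainder — replace the entire application.
New term:  h(a ⊞ a ⊞ d, a ⊞ a ⊞ d)

Answer: h(a ⊞ a ⊞ d, a ⊞ a ⊞ d)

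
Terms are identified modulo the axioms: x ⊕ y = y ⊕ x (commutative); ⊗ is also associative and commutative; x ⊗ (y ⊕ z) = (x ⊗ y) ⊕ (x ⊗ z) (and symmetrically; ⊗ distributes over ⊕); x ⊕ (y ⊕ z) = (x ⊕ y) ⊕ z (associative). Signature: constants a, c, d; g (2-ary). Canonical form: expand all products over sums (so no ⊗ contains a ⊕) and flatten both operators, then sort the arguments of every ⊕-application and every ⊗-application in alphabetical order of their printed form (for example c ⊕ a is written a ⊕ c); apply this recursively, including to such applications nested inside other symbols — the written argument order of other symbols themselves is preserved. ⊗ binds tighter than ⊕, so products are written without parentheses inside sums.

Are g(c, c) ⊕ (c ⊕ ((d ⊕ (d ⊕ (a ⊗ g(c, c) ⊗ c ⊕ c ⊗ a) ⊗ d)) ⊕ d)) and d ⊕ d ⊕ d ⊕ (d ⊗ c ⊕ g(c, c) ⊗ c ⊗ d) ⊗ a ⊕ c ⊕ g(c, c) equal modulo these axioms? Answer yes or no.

Answer: yes — both canonical forms are a ⊗ c ⊗ d ⊕ a ⊗ c ⊗ d ⊗ g(c, c) ⊕ c ⊕ d ⊕ d ⊕ d ⊕ g(c, c)

Derivation:
Left:  g(c, c) ⊕ (c ⊕ ((d ⊕ (d ⊕ (a ⊗ g(c, c) ⊗ c ⊕ c ⊗ a) ⊗ d)) ⊕ d))
  Expand:  g(c, c) ⊕ c ⊕ d ⊕ d ⊕ a ⊗ c ⊗ d ⊗ g(c, c) ⊕ a ⊗ c ⊗ d ⊕ d
  Sort arguments:  a ⊗ c ⊗ d ⊕ a ⊗ c ⊗ d ⊗ g(c, c) ⊕ c ⊕ d ⊕ d ⊕ d ⊕ g(c, c)
Right:  d ⊕ d ⊕ d ⊕ (d ⊗ c ⊕ g(c, c) ⊗ c ⊗ d) ⊗ a ⊕ c ⊕ g(c, c)
  Expand:  d ⊕ d ⊕ d ⊕ a ⊗ c ⊗ d ⊕ a ⊗ c ⊗ d ⊗ g(c, c) ⊕ c ⊕ g(c, c)
  Order the arguments:  a ⊗ c ⊗ d ⊕ a ⊗ c ⊗ d ⊗ g(c, c) ⊕ c ⊕ d ⊕ d ⊕ d ⊕ g(c, c)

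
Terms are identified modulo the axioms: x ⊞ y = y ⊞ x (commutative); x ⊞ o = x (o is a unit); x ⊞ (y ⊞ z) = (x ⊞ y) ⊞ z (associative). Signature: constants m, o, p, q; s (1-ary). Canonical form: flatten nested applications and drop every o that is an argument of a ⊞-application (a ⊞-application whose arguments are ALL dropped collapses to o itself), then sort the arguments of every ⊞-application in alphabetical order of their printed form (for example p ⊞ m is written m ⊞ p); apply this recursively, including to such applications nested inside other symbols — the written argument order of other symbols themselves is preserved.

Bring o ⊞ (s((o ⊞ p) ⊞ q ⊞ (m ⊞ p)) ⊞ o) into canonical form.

Flatten:  o ⊞ s((o ⊞ p) ⊞ q ⊞ (m ⊞ p)) ⊞ o
Inside:  s((o ⊞ p) ⊞ q ⊞ (m ⊞ p))  →  s(m ⊞ p ⊞ p ⊞ q)
Units out:  drop o (×2)
Sort arguments:  s(m ⊞ p ⊞ p ⊞ q)

Answer: s(m ⊞ p ⊞ p ⊞ q)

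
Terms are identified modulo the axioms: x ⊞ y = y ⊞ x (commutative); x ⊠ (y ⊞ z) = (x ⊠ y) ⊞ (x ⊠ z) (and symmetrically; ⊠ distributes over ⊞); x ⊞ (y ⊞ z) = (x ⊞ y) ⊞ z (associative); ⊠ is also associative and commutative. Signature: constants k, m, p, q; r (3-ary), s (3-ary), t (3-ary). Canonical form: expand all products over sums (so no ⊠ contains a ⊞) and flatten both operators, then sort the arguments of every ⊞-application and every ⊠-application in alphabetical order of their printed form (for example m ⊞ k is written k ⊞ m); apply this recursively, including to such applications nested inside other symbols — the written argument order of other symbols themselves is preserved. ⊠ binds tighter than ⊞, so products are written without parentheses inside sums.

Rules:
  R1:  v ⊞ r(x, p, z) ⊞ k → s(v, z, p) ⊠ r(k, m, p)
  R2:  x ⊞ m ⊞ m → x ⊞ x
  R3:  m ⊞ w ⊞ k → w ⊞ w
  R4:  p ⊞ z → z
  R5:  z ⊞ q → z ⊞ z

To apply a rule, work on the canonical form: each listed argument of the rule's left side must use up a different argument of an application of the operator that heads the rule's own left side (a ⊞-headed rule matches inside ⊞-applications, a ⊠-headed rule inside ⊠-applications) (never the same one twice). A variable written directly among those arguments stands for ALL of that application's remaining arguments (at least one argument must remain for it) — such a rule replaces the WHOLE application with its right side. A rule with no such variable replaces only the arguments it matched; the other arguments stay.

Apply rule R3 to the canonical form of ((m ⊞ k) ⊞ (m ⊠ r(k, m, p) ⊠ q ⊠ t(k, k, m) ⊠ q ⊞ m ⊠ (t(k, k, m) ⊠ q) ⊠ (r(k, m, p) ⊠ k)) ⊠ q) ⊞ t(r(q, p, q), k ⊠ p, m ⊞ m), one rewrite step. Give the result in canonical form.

Answer: k ⊠ m ⊠ q ⊠ q ⊠ r(k, m, p) ⊠ t(k, k, m) ⊞ k ⊠ m ⊠ q ⊠ q ⊠ r(k, m, p) ⊠ t(k, k, m) ⊞ m ⊠ q ⊠ q ⊠ q ⊠ r(k, m, p) ⊠ t(k, k, m) ⊞ m ⊠ q ⊠ q ⊠ q ⊠ r(k, m, p) ⊠ t(k, k, m) ⊞ t(r(q, p, q), k ⊠ p, m ⊞ m) ⊞ t(r(q, p, q), k ⊠ p, m ⊞ m)

Derivation:
Canonical form:  k ⊞ k ⊠ m ⊠ q ⊠ q ⊠ r(k, m, p) ⊠ t(k, k, m) ⊞ m ⊞ m ⊠ q ⊠ q ⊠ q ⊠ r(k, m, p) ⊠ t(k, k, m) ⊞ t(r(q, p, q), k ⊠ p, m ⊞ m)
Match R3:  consume k, m;  w := k ⊠ m ⊠ q ⊠ q ⊠ r(k, m, p) ⊠ t(k, k, m) ⊞ m ⊠ q ⊠ q ⊠ q ⊠ r(k, m, p) ⊠ t(k, k, m) ⊞ t(r(q, p, q), k ⊠ p, m ⊞ m)
Every leftover argument binds to the variable; the entire application is replaced.
Giving:  k ⊠ m ⊠ q ⊠ q ⊠ r(k, m, p) ⊠ t(k, k, m) ⊞ k ⊠ m ⊠ q ⊠ q ⊠ r(k, m, p) ⊠ t(k, k, m) ⊞ m ⊠ q ⊠ q ⊠ q ⊠ r(k, m, p) ⊠ t(k, k, m) ⊞ m ⊠ q ⊠ q ⊠ q ⊠ r(k, m, p) ⊠ t(k, k, m) ⊞ t(r(q, p, q), k ⊠ p, m ⊞ m) ⊞ t(r(q, p, q), k ⊠ p, m ⊞ m)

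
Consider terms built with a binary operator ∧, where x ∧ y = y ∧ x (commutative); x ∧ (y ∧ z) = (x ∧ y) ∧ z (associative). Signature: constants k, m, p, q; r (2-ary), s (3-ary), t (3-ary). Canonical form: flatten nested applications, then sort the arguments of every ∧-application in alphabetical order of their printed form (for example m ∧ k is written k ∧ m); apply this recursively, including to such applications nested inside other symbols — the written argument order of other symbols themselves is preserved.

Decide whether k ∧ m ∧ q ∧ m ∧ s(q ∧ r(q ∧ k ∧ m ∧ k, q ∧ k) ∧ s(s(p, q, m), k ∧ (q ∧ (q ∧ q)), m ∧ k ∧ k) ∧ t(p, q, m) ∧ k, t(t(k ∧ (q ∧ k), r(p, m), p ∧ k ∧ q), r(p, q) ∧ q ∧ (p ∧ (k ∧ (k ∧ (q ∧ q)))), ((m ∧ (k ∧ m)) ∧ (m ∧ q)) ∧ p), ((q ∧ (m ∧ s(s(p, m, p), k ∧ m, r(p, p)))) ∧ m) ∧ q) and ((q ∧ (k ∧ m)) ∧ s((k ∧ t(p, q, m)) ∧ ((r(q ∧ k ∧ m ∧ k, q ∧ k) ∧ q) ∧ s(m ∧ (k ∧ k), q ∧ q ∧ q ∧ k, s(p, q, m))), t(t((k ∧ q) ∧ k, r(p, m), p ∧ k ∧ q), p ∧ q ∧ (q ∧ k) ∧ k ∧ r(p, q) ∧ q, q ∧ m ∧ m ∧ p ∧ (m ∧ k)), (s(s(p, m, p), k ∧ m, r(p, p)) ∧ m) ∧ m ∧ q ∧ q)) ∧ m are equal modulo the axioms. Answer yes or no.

Answer: no — k ∧ m ∧ m ∧ q ∧ s(k ∧ q ∧ r(k ∧ k ∧ m ∧ q, k ∧ q) ∧ s(s(p, q, m), k ∧ q ∧ q ∧ q, k ∧ k ∧ m) ∧ t(p, q, m), t(t(k ∧ k ∧ q, r(p, m), k ∧ p ∧ q), k ∧ k ∧ p ∧ q ∧ q ∧ q ∧ r(p, q), k ∧ m ∧ m ∧ m ∧ p ∧ q), m ∧ m ∧ q ∧ q ∧ s(s(p, m, p), k ∧ m, r(p, p))) vs k ∧ m ∧ m ∧ q ∧ s(k ∧ q ∧ r(k ∧ k ∧ m ∧ q, k ∧ q) ∧ s(k ∧ k ∧ m, k ∧ q ∧ q ∧ q, s(p, q, m)) ∧ t(p, q, m), t(t(k ∧ k ∧ q, r(p, m), k ∧ p ∧ q), k ∧ k ∧ p ∧ q ∧ q ∧ q ∧ r(p, q), k ∧ m ∧ m ∧ m ∧ p ∧ q), m ∧ m ∧ q ∧ q ∧ s(s(p, m, p), k ∧ m, r(p, p)))

Derivation:
Left:  k ∧ m ∧ q ∧ m ∧ s(q ∧ r(q ∧ k ∧ m ∧ k, q ∧ k) ∧ s(s(p, q, m), k ∧ (q ∧ (q ∧ q)), m ∧ k ∧ k) ∧ t(p, q, m) ∧ k, t(t(k ∧ (q ∧ k), r(p, m), p ∧ k ∧ q), r(p, q) ∧ q ∧ (p ∧ (k ∧ (k ∧ (q ∧ q)))), ((m ∧ (k ∧ m)) ∧ (m ∧ q)) ∧ p), ((q ∧ (m ∧ s(s(p, m, p), k ∧ m, r(p, p)))) ∧ m) ∧ q)
  Simplify inside:  s(q ∧ r(q ∧ k ∧ m ∧ k, q ∧ k) ∧ s(s(p, q, m), k ∧ (q ∧ (q ∧ q)), m ∧ k ∧ k) ∧ t(p, q, m) ∧ k, t(t(k ∧ (q ∧ k), r(p, m), p ∧ k ∧ q), r(p, q) ∧ q ∧ (p ∧ (k ∧ (k ∧ (q ∧ q)))), ((m ∧ (k ∧ m)) ∧ (m ∧ q)) ∧ p), ((q ∧ (m ∧ s(s(p, m, p), k ∧ m, r(p, p)))) ∧ m) ∧ q)  →  s(k ∧ q ∧ r(k ∧ k ∧ m ∧ q, k ∧ q) ∧ s(s(p, q, m), k ∧ q ∧ q ∧ q, k ∧ k ∧ m) ∧ t(p, q, m), t(t(k ∧ k ∧ q, r(p, m), k ∧ p ∧ q), k ∧ k ∧ p ∧ q ∧ q ∧ q ∧ r(p, q), k ∧ m ∧ m ∧ m ∧ p ∧ q), m ∧ m ∧ q ∧ q ∧ s(s(p, m, p), k ∧ m, r(p, p)))
  Order the arguments:  k ∧ m ∧ m ∧ q ∧ s(k ∧ q ∧ r(k ∧ k ∧ m ∧ q, k ∧ q) ∧ s(s(p, q, m), k ∧ q ∧ q ∧ q, k ∧ k ∧ m) ∧ t(p, q, m), t(t(k ∧ k ∧ q, r(p, m), k ∧ p ∧ q), k ∧ k ∧ p ∧ q ∧ q ∧ q ∧ r(p, q), k ∧ m ∧ m ∧ m ∧ p ∧ q), m ∧ m ∧ q ∧ q ∧ s(s(p, m, p), k ∧ m, r(p, p)))
Right:  ((q ∧ (k ∧ m)) ∧ s((k ∧ t(p, q, m)) ∧ ((r(q ∧ k ∧ m ∧ k, q ∧ k) ∧ q) ∧ s(m ∧ (k ∧ k), q ∧ q ∧ q ∧ k, s(p, q, m))), t(t((k ∧ q) ∧ k, r(p, m), p ∧ k ∧ q), p ∧ q ∧ (q ∧ k) ∧ k ∧ r(p, q) ∧ q, q ∧ m ∧ m ∧ p ∧ (m ∧ k)), (s(s(p, m, p), k ∧ m, r(p, p)) ∧ m) ∧ m ∧ q ∧ q)) ∧ m
  Flatten:  q ∧ k ∧ m ∧ s((k ∧ t(p, q, m)) ∧ ((r(q ∧ k ∧ m ∧ k, q ∧ k) ∧ q) ∧ s(m ∧ (k ∧ k), q ∧ q ∧ q ∧ k, s(p, q, m))), t(t((k ∧ q) ∧ k, r(p, m), p ∧ k ∧ q), p ∧ q ∧ (q ∧ k) ∧ k ∧ r(p, q) ∧ q, q ∧ m ∧ m ∧ p ∧ (m ∧ k)), (s(s(p, m, p), k ∧ m, r(p, p)) ∧ m) ∧ m ∧ q ∧ q) ∧ m
  Simplify inside:  s((k ∧ t(p, q, m)) ∧ ((r(q ∧ k ∧ m ∧ k, q ∧ k) ∧ q) ∧ s(m ∧ (k ∧ k), q ∧ q ∧ q ∧ k, s(p, q, m))), t(t((k ∧ q) ∧ k, r(p, m), p ∧ k ∧ q), p ∧ q ∧ (q ∧ k) ∧ k ∧ r(p, q) ∧ q, q ∧ m ∧ m ∧ p ∧ (m ∧ k)), (s(s(p, m, p), k ∧ m, r(p, p)) ∧ m) ∧ m ∧ q ∧ q)  →  s(k ∧ q ∧ r(k ∧ k ∧ m ∧ q, k ∧ q) ∧ s(k ∧ k ∧ m, k ∧ q ∧ q ∧ q, s(p, q, m)) ∧ t(p, q, m), t(t(k ∧ k ∧ q, r(p, m), k ∧ p ∧ q), k ∧ k ∧ p ∧ q ∧ q ∧ q ∧ r(p, q), k ∧ m ∧ m ∧ m ∧ p ∧ q), m ∧ m ∧ q ∧ q ∧ s(s(p, m, p), k ∧ m, r(p, p)))
  Order the arguments:  k ∧ m ∧ m ∧ q ∧ s(k ∧ q ∧ r(k ∧ k ∧ m ∧ q, k ∧ q) ∧ s(k ∧ k ∧ m, k ∧ q ∧ q ∧ q, s(p, q, m)) ∧ t(p, q, m), t(t(k ∧ k ∧ q, r(p, m), k ∧ p ∧ q), k ∧ k ∧ p ∧ q ∧ q ∧ q ∧ r(p, q), k ∧ m ∧ m ∧ m ∧ p ∧ q), m ∧ m ∧ q ∧ q ∧ s(s(p, m, p), k ∧ m, r(p, p)))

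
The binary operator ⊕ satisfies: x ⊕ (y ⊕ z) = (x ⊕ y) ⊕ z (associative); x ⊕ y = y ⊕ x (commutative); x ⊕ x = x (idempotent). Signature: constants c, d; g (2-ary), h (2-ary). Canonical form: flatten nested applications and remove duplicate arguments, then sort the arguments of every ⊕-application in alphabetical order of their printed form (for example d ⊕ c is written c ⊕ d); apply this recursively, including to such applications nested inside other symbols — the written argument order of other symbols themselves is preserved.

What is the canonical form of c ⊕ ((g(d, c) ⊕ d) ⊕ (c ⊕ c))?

Answer: c ⊕ d ⊕ g(d, c)

Derivation:
Flatten:  c ⊕ g(d, c) ⊕ d ⊕ c ⊕ c
Idempotence:  drop duplicate c, c
Sort arguments:  c ⊕ d ⊕ g(d, c)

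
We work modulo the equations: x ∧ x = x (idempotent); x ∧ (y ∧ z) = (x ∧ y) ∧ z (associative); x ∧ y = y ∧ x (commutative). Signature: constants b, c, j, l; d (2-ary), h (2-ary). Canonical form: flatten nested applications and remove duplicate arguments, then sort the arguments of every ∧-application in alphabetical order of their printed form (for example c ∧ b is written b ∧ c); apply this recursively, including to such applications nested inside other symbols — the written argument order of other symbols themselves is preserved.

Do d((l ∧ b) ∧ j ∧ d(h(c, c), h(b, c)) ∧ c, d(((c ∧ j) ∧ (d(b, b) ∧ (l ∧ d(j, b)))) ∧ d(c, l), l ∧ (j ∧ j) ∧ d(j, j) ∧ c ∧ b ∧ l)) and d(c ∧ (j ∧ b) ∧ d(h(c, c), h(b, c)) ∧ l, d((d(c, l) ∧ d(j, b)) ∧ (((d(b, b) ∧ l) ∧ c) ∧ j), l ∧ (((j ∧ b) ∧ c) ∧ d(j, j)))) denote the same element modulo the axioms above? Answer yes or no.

Left:  d((l ∧ b) ∧ j ∧ d(h(c, c), h(b, c)) ∧ c, d(((c ∧ j) ∧ (d(b, b) ∧ (l ∧ d(j, b)))) ∧ d(c, l), l ∧ (j ∧ j) ∧ d(j, j) ∧ c ∧ b ∧ l))
  Work inside:  ((c ∧ j) ∧ (d(b, b) ∧ (l ∧ d(j, b)))) ∧ d(c, l)
  Flatten:  c ∧ j ∧ d(b, b) ∧ l ∧ d(j, b) ∧ d(c, l)
  Sort arguments:  c ∧ d(b, b) ∧ d(c, l) ∧ d(j, b) ∧ j ∧ l
  Put back:  d(b ∧ c ∧ d(h(c, c), h(b, c)) ∧ j ∧ l, d(c ∧ d(b, b) ∧ d(c, l) ∧ d(j, b) ∧ j ∧ l, b ∧ c ∧ d(j, j) ∧ j ∧ l))
Right:  d(c ∧ (j ∧ b) ∧ d(h(c, c), h(b, c)) ∧ l, d((d(c, l) ∧ d(j, b)) ∧ (((d(b, b) ∧ l) ∧ c) ∧ j), l ∧ (((j ∧ b) ∧ c) ∧ d(j, j))))
  Focus inside:  (d(c, l) ∧ d(j, b)) ∧ (((d(b, b) ∧ l) ∧ c) ∧ j)
  Un-nest:  d(c, l) ∧ d(j, b) ∧ d(b, b) ∧ l ∧ c ∧ j
  Sort arguments:  c ∧ d(b, b) ∧ d(c, l) ∧ d(j, b) ∧ j ∧ l
  Rebuild:  d(b ∧ c ∧ d(h(c, c), h(b, c)) ∧ j ∧ l, d(c ∧ d(b, b) ∧ d(c, l) ∧ d(j, b) ∧ j ∧ l, b ∧ c ∧ d(j, j) ∧ j ∧ l))

Answer: yes — both canonical forms are d(b ∧ c ∧ d(h(c, c), h(b, c)) ∧ j ∧ l, d(c ∧ d(b, b) ∧ d(c, l) ∧ d(j, b) ∧ j ∧ l, b ∧ c ∧ d(j, j) ∧ j ∧ l))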